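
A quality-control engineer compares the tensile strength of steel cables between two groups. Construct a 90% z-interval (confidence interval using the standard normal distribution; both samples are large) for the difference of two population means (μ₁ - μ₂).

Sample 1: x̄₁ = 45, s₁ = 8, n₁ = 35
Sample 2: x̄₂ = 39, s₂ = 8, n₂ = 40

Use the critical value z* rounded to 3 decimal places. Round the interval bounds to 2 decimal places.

Both samples are large (n₁ = 35 ≥ 30, n₂ = 40 ≥ 30), so a z-interval for the difference of means applies.

Point estimate: x̄₁ - x̄₂ = 45 - 39 = 6

Standard error: SE = √(s₁²/n₁ + s₂²/n₂)
= √(8²/35 + 8²/40)
= √(1.828571 + 1.600000)
= 1.851640

For 90% confidence, z* = 1.645 (from standard normal table)
Margin of error: E = z* × SE = 1.645 × 1.851640 = 3.0459

Z-interval: (x̄₁ - x̄₂) ± E = 6 ± 3.0459 = (2.9541, 9.0459)

Rounded to 2 decimal places:

(2.95, 9.05)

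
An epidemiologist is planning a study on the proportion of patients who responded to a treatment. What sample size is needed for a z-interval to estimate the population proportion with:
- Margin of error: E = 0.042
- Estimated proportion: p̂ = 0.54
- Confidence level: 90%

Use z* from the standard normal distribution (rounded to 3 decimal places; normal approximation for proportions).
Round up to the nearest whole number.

Using z* for proportion z-interval (normal approximation).

For 90% confidence, z* = 1.645 (from standard normal table)

Sample size formula for proportion z-interval: n = z*²p̂(1-p̂)/E²

n = 1.645² × 0.54 × 0.46 / 0.042²
  = 2.706025 × 0.2484 / 0.001764
  = 381.0525

Round up to the nearest whole number: n = 382

382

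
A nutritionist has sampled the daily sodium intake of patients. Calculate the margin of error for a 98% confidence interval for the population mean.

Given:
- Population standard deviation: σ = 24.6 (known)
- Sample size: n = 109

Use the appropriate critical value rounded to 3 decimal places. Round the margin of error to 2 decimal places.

The population standard deviation σ is known, so use the z-interval margin of error formula.

For 98% confidence, z* = 2.326 (from standard normal table)

Margin of error formula for z-interval: E = z* × σ/√n

E = 2.326 × 24.6/√109
  = 2.326 × 2.356253
  = 5.4806

Rounded to 2 decimal places:

5.48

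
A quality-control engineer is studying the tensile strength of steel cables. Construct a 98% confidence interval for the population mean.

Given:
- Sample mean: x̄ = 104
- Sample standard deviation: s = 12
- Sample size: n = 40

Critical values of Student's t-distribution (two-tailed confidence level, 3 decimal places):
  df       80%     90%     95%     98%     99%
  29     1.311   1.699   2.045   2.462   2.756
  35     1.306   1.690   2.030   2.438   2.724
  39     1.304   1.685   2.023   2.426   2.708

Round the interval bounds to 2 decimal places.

The population standard deviation σ is unknown (only the sample standard deviation s is given), so use a t-interval with df = n - 1 = 40 - 1 = 39.

For 98% confidence with df = 39, t* = 2.426 (from t-table)

Standard error: SE = s/√n = 12/√40 = 1.897367

Margin of error: E = t* × SE = 2.426 × 1.897367 = 4.6030

T-interval: x̄ ± E = 104 ± 4.6030 = (99.3970, 108.6030)

Rounded to 2 decimal places:

(99.40, 108.60)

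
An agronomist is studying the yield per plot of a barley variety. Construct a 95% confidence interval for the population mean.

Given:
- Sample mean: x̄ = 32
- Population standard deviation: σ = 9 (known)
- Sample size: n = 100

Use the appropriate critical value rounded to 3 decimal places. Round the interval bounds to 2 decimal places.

The population standard deviation σ is known, so use a z-interval (standard normal critical value).

For 95% confidence, z* = 1.96 (from standard normal table)

Standard error: SE = σ/√n = 9/√100 = 0.900000

Margin of error: E = z* × SE = 1.96 × 0.900000 = 1.7640

Z-interval: x̄ ± E = 32 ± 1.7640 = (30.2360, 33.7640)

Rounded to 2 decimal places:

(30.24, 33.76)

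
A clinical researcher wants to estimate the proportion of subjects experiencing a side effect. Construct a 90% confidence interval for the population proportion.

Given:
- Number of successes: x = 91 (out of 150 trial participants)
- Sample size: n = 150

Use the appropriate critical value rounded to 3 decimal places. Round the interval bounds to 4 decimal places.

Sample proportion: p̂ = 91/150 = 0.606667

Check conditions for normal approximation:
  np̂ = 91 ≥ 10 ✓
  n(1-p̂) = 59 ≥ 10 ✓

The sample is large enough, so use a z-interval (normal approximation) for the proportion.

For 90% confidence, z* = 1.645 (from standard normal table)

Standard error: SE = √(p̂(1-p̂)/n) = √(0.606667×0.393333/150) = 0.03988502

Margin of error: E = z* × SE = 1.645 × 0.03988502 = 0.065611

Z-interval: p̂ ± E = 0.606667 ± 0.065611 = (0.541056, 0.672278)

Rounded to 4 decimal places:

(0.5411, 0.6723)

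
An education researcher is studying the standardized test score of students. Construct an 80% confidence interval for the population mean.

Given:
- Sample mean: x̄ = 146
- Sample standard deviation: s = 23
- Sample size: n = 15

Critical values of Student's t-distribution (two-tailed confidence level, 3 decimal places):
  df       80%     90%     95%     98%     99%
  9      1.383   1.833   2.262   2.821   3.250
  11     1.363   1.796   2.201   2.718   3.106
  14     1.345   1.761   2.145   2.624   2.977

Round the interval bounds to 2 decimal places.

The population standard deviation σ is unknown (only the sample standard deviation s is given), so use a t-interval with df = n - 1 = 15 - 1 = 14.

For 80% confidence with df = 14, t* = 1.345 (from t-table)

Standard error: SE = s/√n = 23/√15 = 5.938574

Margin of error: E = t* × SE = 1.345 × 5.938574 = 7.9874

T-interval: x̄ ± E = 146 ± 7.9874 = (138.0126, 153.9874)

Rounded to 2 decimal places:

(138.01, 153.99)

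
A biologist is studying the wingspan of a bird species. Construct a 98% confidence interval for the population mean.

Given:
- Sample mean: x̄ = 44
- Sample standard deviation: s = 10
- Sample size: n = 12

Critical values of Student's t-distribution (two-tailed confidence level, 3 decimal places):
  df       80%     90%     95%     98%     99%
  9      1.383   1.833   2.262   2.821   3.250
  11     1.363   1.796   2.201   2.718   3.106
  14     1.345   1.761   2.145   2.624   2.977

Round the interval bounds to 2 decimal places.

The population standard deviation σ is unknown (only the sample standard deviation s is given), so use a t-interval with df = n - 1 = 12 - 1 = 11.

For 98% confidence with df = 11, t* = 2.718 (from t-table)

Standard error: SE = s/√n = 10/√12 = 2.886751

Margin of error: E = t* × SE = 2.718 × 2.886751 = 7.8462

T-interval: x̄ ± E = 44 ± 7.8462 = (36.1538, 51.8462)

Rounded to 2 decimal places:

(36.15, 51.85)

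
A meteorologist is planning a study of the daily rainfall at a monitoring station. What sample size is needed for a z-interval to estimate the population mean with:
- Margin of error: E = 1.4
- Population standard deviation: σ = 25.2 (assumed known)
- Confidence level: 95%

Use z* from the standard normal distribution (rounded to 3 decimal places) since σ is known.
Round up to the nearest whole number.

Using z* since population σ is known (z-interval formula).

For 95% confidence, z* = 1.96 (from standard normal table)

Sample size formula for z-interval: n = (z*σ/E)²

n = (1.96 × 25.2 / 1.4)²
  = (35.280000)²
  = 1244.6784

Round up to the nearest whole number: n = 1245

1245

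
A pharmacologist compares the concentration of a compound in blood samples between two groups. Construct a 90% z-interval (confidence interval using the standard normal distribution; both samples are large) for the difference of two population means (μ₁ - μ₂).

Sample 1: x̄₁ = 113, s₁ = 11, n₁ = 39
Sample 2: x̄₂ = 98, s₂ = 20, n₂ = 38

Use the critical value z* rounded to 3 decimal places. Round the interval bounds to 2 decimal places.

Both samples are large (n₁ = 39 ≥ 30, n₂ = 38 ≥ 30), so a z-interval for the difference of means applies.

Point estimate: x̄₁ - x̄₂ = 113 - 98 = 15

Standard error: SE = √(s₁²/n₁ + s₂²/n₂)
= √(11²/39 + 20²/38)
= √(3.102564 + 10.526316)
= 3.691731

For 90% confidence, z* = 1.645 (from standard normal table)
Margin of error: E = z* × SE = 1.645 × 3.691731 = 6.0729

Z-interval: (x̄₁ - x̄₂) ± E = 15 ± 6.0729 = (8.9271, 21.0729)

Rounded to 2 decimal places:

(8.93, 21.07)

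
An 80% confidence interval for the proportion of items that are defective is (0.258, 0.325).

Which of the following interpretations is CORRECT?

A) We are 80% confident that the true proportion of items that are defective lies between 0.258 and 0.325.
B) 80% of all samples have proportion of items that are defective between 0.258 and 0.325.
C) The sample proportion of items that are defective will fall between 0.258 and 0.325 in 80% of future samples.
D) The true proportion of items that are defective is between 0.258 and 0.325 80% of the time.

A confidence interval represents our confidence in the procedure, not a probability statement about the parameter.

Key concept: If we repeated this sampling process many times and computed an 80% CI each time, about 80% of those intervals would contain the true population parameter.

For this specific interval (0.258, 0.325):
- Midpoint (point estimate): 0.2915
- Margin of error: 0.0335

The correct interpretation is the one stating confidence that the true parameter lies in the interval — option A.

A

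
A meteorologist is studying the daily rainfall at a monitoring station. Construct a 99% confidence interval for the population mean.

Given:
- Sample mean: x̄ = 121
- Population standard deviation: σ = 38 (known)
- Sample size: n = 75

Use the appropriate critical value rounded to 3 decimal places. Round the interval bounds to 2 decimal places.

The population standard deviation σ is known, so use a z-interval (standard normal critical value).

For 99% confidence, z* = 2.576 (from standard normal table)

Standard error: SE = σ/√n = 38/√75 = 4.387862

Margin of error: E = z* × SE = 2.576 × 4.387862 = 11.3031

Z-interval: x̄ ± E = 121 ± 11.3031 = (109.6969, 132.3031)

Rounded to 2 decimal places:

(109.70, 132.30)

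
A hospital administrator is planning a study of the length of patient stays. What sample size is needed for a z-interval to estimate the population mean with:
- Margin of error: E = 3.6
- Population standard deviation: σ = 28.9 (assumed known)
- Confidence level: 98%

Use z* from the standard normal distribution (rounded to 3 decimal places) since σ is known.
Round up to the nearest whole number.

Using z* since population σ is known (z-interval formula).

For 98% confidence, z* = 2.326 (from standard normal table)

Sample size formula for z-interval: n = (z*σ/E)²

n = (2.326 × 28.9 / 3.6)²
  = (18.672611)²
  = 348.6664

Round up to the nearest whole number: n = 349

349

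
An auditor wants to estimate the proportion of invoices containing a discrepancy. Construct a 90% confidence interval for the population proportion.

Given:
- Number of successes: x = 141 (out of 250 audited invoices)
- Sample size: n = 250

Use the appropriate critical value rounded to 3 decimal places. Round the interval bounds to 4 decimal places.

Sample proportion: p̂ = 141/250 = 0.564000

Check conditions for normal approximation:
  np̂ = 141 ≥ 10 ✓
  n(1-p̂) = 109 ≥ 10 ✓

The sample is large enough, so use a z-interval (normal approximation) for the proportion.

For 90% confidence, z* = 1.645 (from standard normal table)

Standard error: SE = √(p̂(1-p̂)/n) = √(0.564000×0.436000/250) = 0.03136265

Margin of error: E = z* × SE = 1.645 × 0.03136265 = 0.051592

Z-interval: p̂ ± E = 0.564000 ± 0.051592 = (0.512408, 0.615592)

Rounded to 4 decimal places:

(0.5124, 0.6156)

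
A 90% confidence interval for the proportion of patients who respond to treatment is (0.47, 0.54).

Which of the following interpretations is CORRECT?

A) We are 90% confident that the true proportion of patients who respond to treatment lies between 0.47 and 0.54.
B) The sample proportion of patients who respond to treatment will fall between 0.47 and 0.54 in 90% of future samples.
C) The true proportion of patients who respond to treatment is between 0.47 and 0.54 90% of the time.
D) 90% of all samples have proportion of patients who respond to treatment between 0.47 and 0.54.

A confidence interval represents our confidence in the procedure, not a probability statement about the parameter.

Key concept: If we repeated this sampling process many times and computed a 90% CI each time, about 90% of those intervals would contain the true population parameter.

For this specific interval (0.47, 0.54):
- Midpoint (point estimate): 0.505
- Margin of error: 0.035

The correct interpretation is the one stating confidence that the true parameter lies in the interval — option A.

A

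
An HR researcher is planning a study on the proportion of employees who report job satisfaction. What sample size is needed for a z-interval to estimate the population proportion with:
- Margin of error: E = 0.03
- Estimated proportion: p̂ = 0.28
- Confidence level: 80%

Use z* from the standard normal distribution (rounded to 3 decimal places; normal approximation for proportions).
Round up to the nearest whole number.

Using z* for proportion z-interval (normal approximation).

For 80% confidence, z* = 1.282 (from standard normal table)

Sample size formula for proportion z-interval: n = z*²p̂(1-p̂)/E²

n = 1.282² × 0.28 × 0.72 / 0.03²
  = 1.643524 × 0.2016 / 0.0009
  = 368.1494

Round up to the nearest whole number: n = 369

369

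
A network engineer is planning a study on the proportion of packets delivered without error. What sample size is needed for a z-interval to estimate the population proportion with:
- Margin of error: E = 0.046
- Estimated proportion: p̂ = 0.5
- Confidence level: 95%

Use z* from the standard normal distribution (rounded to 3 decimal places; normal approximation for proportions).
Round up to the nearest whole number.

Using z* for proportion z-interval (normal approximation).

For 95% confidence, z* = 1.96 (from standard normal table)

Sample size formula for proportion z-interval: n = z*²p̂(1-p̂)/E²

n = 1.96² × 0.5 × 0.5 / 0.046²
  = 3.8416 × 0.25 / 0.002116
  = 453.8752

Round up to the nearest whole number: n = 454

454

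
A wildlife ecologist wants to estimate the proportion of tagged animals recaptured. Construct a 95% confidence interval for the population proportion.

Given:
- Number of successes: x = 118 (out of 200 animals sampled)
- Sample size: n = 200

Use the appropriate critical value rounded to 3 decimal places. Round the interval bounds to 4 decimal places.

Sample proportion: p̂ = 118/200 = 0.590000

Check conditions for normal approximation:
  np̂ = 118 ≥ 10 ✓
  n(1-p̂) = 82 ≥ 10 ✓

The sample is large enough, so use a z-interval (normal approximation) for the proportion.

For 95% confidence, z* = 1.96 (from standard normal table)

Standard error: SE = √(p̂(1-p̂)/n) = √(0.590000×0.410000/200) = 0.03477787

Margin of error: E = z* × SE = 1.96 × 0.03477787 = 0.068165

Z-interval: p̂ ± E = 0.590000 ± 0.068165 = (0.521835, 0.658165)

Rounded to 4 decimal places:

(0.5218, 0.6582)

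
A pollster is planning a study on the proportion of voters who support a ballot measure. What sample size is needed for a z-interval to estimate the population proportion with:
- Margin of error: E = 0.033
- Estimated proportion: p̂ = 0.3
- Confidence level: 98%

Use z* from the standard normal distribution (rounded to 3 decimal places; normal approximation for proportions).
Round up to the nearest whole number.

Using z* for proportion z-interval (normal approximation).

For 98% confidence, z* = 2.326 (from standard normal table)

Sample size formula for proportion z-interval: n = z*²p̂(1-p̂)/E²

n = 2.326² × 0.3 × 0.7 / 0.033²
  = 5.410276 × 0.21 / 0.001089
  = 1043.3039

Round up to the nearest whole number: n = 1044

1044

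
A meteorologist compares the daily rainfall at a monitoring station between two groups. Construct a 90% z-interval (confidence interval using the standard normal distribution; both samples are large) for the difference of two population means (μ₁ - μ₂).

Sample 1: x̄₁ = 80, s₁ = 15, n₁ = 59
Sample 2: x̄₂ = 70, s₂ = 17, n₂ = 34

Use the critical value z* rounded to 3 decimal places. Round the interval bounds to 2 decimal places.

Both samples are large (n₁ = 59 ≥ 30, n₂ = 34 ≥ 30), so a z-interval for the difference of means applies.

Point estimate: x̄₁ - x̄₂ = 80 - 70 = 10

Standard error: SE = √(s₁²/n₁ + s₂²/n₂)
= √(15²/59 + 17²/34)
= √(3.813559 + 8.500000)
= 3.509068

For 90% confidence, z* = 1.645 (from standard normal table)
Margin of error: E = z* × SE = 1.645 × 3.509068 = 5.7724

Z-interval: (x̄₁ - x̄₂) ± E = 10 ± 5.7724 = (4.2276, 15.7724)

Rounded to 2 decimal places:

(4.23, 15.77)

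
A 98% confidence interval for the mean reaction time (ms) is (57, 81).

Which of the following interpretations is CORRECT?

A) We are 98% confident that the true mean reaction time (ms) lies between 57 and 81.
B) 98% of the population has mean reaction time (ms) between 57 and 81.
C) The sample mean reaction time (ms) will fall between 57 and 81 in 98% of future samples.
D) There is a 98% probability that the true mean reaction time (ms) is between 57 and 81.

A confidence interval represents our confidence in the procedure, not a probability statement about the parameter.

Key concept: If we repeated this sampling process many times and computed a 98% CI each time, about 98% of those intervals would contain the true population parameter.

For this specific interval (57, 81):
- Midpoint (point estimate): 69
- Margin of error: 12

The correct interpretation is the one stating confidence that the true parameter lies in the interval — option A.

A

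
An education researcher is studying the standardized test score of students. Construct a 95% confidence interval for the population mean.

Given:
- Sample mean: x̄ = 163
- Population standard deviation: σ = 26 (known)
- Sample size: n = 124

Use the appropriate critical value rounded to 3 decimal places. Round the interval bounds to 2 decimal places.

The population standard deviation σ is known, so use a z-interval (standard normal critical value).

For 95% confidence, z* = 1.96 (from standard normal table)

Standard error: SE = σ/√n = 26/√124 = 2.334869

Margin of error: E = z* × SE = 1.96 × 2.334869 = 4.5763

Z-interval: x̄ ± E = 163 ± 4.5763 = (158.4237, 167.5763)

Rounded to 2 decimal places:

(158.42, 167.58)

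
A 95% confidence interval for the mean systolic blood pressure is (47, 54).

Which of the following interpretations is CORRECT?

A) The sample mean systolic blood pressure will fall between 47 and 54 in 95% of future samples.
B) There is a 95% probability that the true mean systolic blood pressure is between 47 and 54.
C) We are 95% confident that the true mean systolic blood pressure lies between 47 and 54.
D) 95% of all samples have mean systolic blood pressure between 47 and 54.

A confidence interval represents our confidence in the procedure, not a probability statement about the parameter.

Key concept: If we repeated this sampling process many times and computed a 95% CI each time, about 95% of those intervals would contain the true population parameter.

For this specific interval (47, 54):
- Midpoint (point estimate): 50.5
- Margin of error: 3.5

The correct interpretation is the one stating confidence that the true parameter lies in the interval — option C.

C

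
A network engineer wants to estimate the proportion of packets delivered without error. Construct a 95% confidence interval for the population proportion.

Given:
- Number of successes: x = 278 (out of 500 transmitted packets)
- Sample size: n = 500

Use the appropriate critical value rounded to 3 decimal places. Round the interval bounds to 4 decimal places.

Sample proportion: p̂ = 278/500 = 0.556000

Check conditions for normal approximation:
  np̂ = 278 ≥ 10 ✓
  n(1-p̂) = 222 ≥ 10 ✓

The sample is large enough, so use a z-interval (normal approximation) for the proportion.

For 95% confidence, z* = 1.96 (from standard normal table)

Standard error: SE = √(p̂(1-p̂)/n) = √(0.556000×0.444000/500) = 0.02221999

Margin of error: E = z* × SE = 1.96 × 0.02221999 = 0.043551

Z-interval: p̂ ± E = 0.556000 ± 0.043551 = (0.512449, 0.599551)

Rounded to 4 decimal places:

(0.5124, 0.5996)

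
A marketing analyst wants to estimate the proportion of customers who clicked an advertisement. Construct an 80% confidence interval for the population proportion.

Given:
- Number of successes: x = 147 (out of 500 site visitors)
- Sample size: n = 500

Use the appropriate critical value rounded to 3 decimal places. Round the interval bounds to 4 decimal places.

Sample proportion: p̂ = 147/500 = 0.294000

Check conditions for normal approximation:
  np̂ = 147 ≥ 10 ✓
  n(1-p̂) = 353 ≥ 10 ✓

The sample is large enough, so use a z-interval (normal approximation) for the proportion.

For 80% confidence, z* = 1.282 (from standard normal table)

Standard error: SE = √(p̂(1-p̂)/n) = √(0.294000×0.706000/500) = 0.02037469

Margin of error: E = z* × SE = 1.282 × 0.02037469 = 0.026120

Z-interval: p̂ ± E = 0.294000 ± 0.026120 = (0.267880, 0.320120)

Rounded to 4 decimal places:

(0.2679, 0.3201)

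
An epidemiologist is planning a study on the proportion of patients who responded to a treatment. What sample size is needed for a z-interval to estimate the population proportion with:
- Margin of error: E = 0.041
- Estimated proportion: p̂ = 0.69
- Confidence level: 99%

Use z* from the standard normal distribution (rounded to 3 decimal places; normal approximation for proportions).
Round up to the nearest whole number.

Using z* for proportion z-interval (normal approximation).

For 99% confidence, z* = 2.576 (from standard normal table)

Sample size formula for proportion z-interval: n = z*²p̂(1-p̂)/E²

n = 2.576² × 0.69 × 0.31 / 0.041²
  = 6.635776 × 0.2139 / 0.001681
  = 844.3739

Round up to the nearest whole number: n = 845

845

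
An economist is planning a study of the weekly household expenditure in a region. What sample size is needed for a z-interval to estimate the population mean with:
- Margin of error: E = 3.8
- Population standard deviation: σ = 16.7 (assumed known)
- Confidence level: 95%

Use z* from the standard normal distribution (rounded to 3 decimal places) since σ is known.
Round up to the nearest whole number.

Using z* since population σ is known (z-interval formula).

For 95% confidence, z* = 1.96 (from standard normal table)

Sample size formula for z-interval: n = (z*σ/E)²

n = (1.96 × 16.7 / 3.8)²
  = (8.613684)²
  = 74.1956

Round up to the nearest whole number: n = 75

75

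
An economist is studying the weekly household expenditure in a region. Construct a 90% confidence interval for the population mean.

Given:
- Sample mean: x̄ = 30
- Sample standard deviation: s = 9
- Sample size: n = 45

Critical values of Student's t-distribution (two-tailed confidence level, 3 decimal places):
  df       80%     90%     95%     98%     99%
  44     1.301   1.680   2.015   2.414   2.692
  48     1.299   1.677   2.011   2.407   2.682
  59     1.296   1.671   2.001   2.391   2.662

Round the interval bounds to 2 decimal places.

The population standard deviation σ is unknown (only the sample standard deviation s is given), so use a t-interval with df = n - 1 = 45 - 1 = 44.

For 90% confidence with df = 44, t* = 1.680 (from t-table)

Standard error: SE = s/√n = 9/√45 = 1.341641

Margin of error: E = t* × SE = 1.680 × 1.341641 = 2.2540

T-interval: x̄ ± E = 30 ± 2.2540 = (27.7460, 32.2540)

Rounded to 2 decimal places:

(27.75, 32.25)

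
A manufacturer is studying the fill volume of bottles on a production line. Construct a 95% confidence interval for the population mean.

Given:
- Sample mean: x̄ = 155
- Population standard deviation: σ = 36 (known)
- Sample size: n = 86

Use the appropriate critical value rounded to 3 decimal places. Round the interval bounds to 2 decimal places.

The population standard deviation σ is known, so use a z-interval (standard normal critical value).

For 95% confidence, z* = 1.96 (from standard normal table)

Standard error: SE = σ/√n = 36/√86 = 3.881980

Margin of error: E = z* × SE = 1.96 × 3.881980 = 7.6087

Z-interval: x̄ ± E = 155 ± 7.6087 = (147.3913, 162.6087)

Rounded to 2 decimal places:

(147.39, 162.61)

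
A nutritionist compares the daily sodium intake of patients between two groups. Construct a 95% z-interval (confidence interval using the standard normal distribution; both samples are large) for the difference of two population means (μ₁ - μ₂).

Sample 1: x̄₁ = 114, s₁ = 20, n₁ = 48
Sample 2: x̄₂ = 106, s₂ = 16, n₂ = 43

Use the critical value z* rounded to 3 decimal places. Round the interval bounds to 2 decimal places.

Both samples are large (n₁ = 48 ≥ 30, n₂ = 43 ≥ 30), so a z-interval for the difference of means applies.

Point estimate: x̄₁ - x̄₂ = 114 - 106 = 8

Standard error: SE = √(s₁²/n₁ + s₂²/n₂)
= √(20²/48 + 16²/43)
= √(8.333333 + 5.953488)
= 3.779791

For 95% confidence, z* = 1.96 (from standard normal table)
Margin of error: E = z* × SE = 1.96 × 3.779791 = 7.4084

Z-interval: (x̄₁ - x̄₂) ± E = 8 ± 7.4084 = (0.5916, 15.4084)

Rounded to 2 decimal places:

(0.59, 15.41)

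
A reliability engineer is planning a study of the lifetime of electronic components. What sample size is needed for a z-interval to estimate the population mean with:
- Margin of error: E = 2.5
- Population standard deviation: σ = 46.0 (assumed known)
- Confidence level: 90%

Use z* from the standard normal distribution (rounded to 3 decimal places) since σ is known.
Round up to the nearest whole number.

Using z* since population σ is known (z-interval formula).

For 90% confidence, z* = 1.645 (from standard normal table)

Sample size formula for z-interval: n = (z*σ/E)²

n = (1.645 × 46.0 / 2.5)²
  = (30.268000)²
  = 916.1518

Round up to the nearest whole number: n = 917

917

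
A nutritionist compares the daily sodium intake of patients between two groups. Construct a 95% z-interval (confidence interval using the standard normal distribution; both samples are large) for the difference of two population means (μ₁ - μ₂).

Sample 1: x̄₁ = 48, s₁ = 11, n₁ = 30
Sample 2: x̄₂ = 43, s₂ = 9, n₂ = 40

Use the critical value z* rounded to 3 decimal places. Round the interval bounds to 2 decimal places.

Both samples are large (n₁ = 30 ≥ 30, n₂ = 40 ≥ 30), so a z-interval for the difference of means applies.

Point estimate: x̄₁ - x̄₂ = 48 - 43 = 5

Standard error: SE = √(s₁²/n₁ + s₂²/n₂)
= √(11²/30 + 9²/40)
= √(4.033333 + 2.025000)
= 2.461368

For 95% confidence, z* = 1.96 (from standard normal table)
Margin of error: E = z* × SE = 1.96 × 2.461368 = 4.8243

Z-interval: (x̄₁ - x̄₂) ± E = 5 ± 4.8243 = (0.1757, 9.8243)

Rounded to 2 decimal places:

(0.18, 9.82)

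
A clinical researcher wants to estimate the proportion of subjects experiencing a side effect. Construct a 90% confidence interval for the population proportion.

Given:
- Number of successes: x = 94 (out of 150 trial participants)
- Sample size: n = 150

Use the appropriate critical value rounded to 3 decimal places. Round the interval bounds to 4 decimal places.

Sample proportion: p̂ = 94/150 = 0.626667

Check conditions for normal approximation:
  np̂ = 94 ≥ 10 ✓
  n(1-p̂) = 56 ≥ 10 ✓

The sample is large enough, so use a z-interval (normal approximation) for the proportion.

For 90% confidence, z* = 1.645 (from standard normal table)

Standard error: SE = √(p̂(1-p̂)/n) = √(0.626667×0.373333/150) = 0.03949308

Margin of error: E = z* × SE = 1.645 × 0.03949308 = 0.064966

Z-interval: p̂ ± E = 0.626667 ± 0.064966 = (0.561701, 0.691633)

Rounded to 4 decimal places:

(0.5617, 0.6916)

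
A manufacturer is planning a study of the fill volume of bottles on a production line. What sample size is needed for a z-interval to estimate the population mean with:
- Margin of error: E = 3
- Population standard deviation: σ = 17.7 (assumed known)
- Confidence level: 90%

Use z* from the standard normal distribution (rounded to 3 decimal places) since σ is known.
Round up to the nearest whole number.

Using z* since population σ is known (z-interval formula).

For 90% confidence, z* = 1.645 (from standard normal table)

Sample size formula for z-interval: n = (z*σ/E)²

n = (1.645 × 17.7 / 3)²
  = (9.705500)²
  = 94.1967

Round up to the nearest whole number: n = 95

95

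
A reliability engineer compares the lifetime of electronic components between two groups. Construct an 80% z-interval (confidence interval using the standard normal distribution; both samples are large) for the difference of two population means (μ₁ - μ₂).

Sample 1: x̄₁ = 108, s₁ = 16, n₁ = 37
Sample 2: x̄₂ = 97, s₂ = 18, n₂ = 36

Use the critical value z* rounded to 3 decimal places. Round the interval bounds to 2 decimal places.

Both samples are large (n₁ = 37 ≥ 30, n₂ = 36 ≥ 30), so a z-interval for the difference of means applies.

Point estimate: x̄₁ - x̄₂ = 108 - 97 = 11

Standard error: SE = √(s₁²/n₁ + s₂²/n₂)
= √(16²/37 + 18²/36)
= √(6.9189189 + 9.0000000)
= 3.9898520

For 80% confidence, z* = 1.282 (from standard normal table)
Margin of error: E = z* × SE = 1.282 × 3.9898520 = 5.11499

Z-interval: (x̄₁ - x̄₂) ± E = 11 ± 5.11499 = (5.88501, 16.11499)

Rounded to 2 decimal places:

(5.89, 16.11)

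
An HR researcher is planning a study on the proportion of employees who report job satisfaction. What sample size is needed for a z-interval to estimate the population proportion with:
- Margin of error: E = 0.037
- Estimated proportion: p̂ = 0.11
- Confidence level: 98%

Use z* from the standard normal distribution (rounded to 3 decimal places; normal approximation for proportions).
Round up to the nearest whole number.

Using z* for proportion z-interval (normal approximation).

For 98% confidence, z* = 2.326 (from standard normal table)

Sample size formula for proportion z-interval: n = z*²p̂(1-p̂)/E²

n = 2.326² × 0.11 × 0.89 / 0.037²
  = 5.410276 × 0.0979 / 0.001369
  = 386.8999

Round up to the nearest whole number: n = 387

387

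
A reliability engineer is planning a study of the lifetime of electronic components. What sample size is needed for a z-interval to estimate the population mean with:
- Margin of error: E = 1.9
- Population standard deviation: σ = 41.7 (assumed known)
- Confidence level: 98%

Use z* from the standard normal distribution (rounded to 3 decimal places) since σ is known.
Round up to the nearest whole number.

Using z* since population σ is known (z-interval formula).

For 98% confidence, z* = 2.326 (from standard normal table)

Sample size formula for z-interval: n = (z*σ/E)²

n = (2.326 × 41.7 / 1.9)²
  = (51.049579)²
  = 2606.0595

Round up to the nearest whole number: n = 2607

2607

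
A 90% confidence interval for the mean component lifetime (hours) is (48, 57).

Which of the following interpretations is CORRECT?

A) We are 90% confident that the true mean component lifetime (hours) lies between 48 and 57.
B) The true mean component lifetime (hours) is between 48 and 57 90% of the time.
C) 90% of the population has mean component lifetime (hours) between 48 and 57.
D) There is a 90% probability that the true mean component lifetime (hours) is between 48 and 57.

A confidence interval represents our confidence in the procedure, not a probability statement about the parameter.

Key concept: If we repeated this sampling process many times and computed a 90% CI each time, about 90% of those intervals would contain the true population parameter.

For this specific interval (48, 57):
- Midpoint (point estimate): 52.5
- Margin of error: 4.5

The correct interpretation is the one stating confidence that the true parameter lies in the interval — option A.

A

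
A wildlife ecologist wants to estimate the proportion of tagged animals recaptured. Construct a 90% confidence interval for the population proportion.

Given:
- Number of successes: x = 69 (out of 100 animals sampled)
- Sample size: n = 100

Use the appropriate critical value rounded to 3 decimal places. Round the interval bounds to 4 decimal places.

Sample proportion: p̂ = 69/100 = 0.690000

Check conditions for normal approximation:
  np̂ = 69 ≥ 10 ✓
  n(1-p̂) = 31 ≥ 10 ✓

The sample is large enough, so use a z-interval (normal approximation) for the proportion.

For 90% confidence, z* = 1.645 (from standard normal table)

Standard error: SE = √(p̂(1-p̂)/n) = √(0.690000×0.310000/100) = 0.04624932

Margin of error: E = z* × SE = 1.645 × 0.04624932 = 0.076080

Z-interval: p̂ ± E = 0.690000 ± 0.076080 = (0.613920, 0.766080)

Rounded to 4 decimal places:

(0.6139, 0.7661)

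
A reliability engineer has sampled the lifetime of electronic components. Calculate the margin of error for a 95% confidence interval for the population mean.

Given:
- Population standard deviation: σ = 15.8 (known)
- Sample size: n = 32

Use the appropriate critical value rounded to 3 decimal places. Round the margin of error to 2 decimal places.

The population standard deviation σ is known, so use the z-interval margin of error formula.

For 95% confidence, z* = 1.96 (from standard normal table)

Margin of error formula for z-interval: E = z* × σ/√n

E = 1.96 × 15.8/√32
  = 1.96 × 2.793072
  = 5.4744

Rounded to 2 decimal places:

5.47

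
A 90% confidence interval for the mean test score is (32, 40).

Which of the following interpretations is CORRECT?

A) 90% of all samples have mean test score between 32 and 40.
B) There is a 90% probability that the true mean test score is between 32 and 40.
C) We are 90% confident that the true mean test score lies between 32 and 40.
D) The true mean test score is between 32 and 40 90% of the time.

A confidence interval represents our confidence in the procedure, not a probability statement about the parameter.

Key concept: If we repeated this sampling process many times and computed a 90% CI each time, about 90% of those intervals would contain the true population parameter.

For this specific interval (32, 40):
- Midpoint (point estimate): 36
- Margin of error: 4

The correct interpretation is the one stating confidence that the true parameter lies in the interval — option C.

C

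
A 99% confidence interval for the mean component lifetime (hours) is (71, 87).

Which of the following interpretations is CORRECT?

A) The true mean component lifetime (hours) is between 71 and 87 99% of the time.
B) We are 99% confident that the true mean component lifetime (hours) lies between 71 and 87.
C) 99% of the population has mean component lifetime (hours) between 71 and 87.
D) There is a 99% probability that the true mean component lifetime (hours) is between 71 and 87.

A confidence interval represents our confidence in the procedure, not a probability statement about the parameter.

Key concept: If we repeated this sampling process many times and computed a 99% CI each time, about 99% of those intervals would contain the true population parameter.

For this specific interval (71, 87):
- Midpoint (point estimate): 79
- Margin of error: 8

The correct interpretation is the one stating confidence that the true parameter lies in the interval — option B.

B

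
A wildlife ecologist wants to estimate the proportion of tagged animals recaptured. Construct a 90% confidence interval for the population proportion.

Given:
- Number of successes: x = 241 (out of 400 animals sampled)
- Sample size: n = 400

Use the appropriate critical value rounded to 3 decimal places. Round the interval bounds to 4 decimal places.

Sample proportion: p̂ = 241/400 = 0.602500

Check conditions for normal approximation:
  np̂ = 241 ≥ 10 ✓
  n(1-p̂) = 159 ≥ 10 ✓

The sample is large enough, so use a z-interval (normal approximation) for the proportion.

For 90% confidence, z* = 1.645 (from standard normal table)

Standard error: SE = √(p̂(1-p̂)/n) = √(0.602500×0.397500/400) = 0.02446905

Margin of error: E = z* × SE = 1.645 × 0.02446905 = 0.040252

Z-interval: p̂ ± E = 0.602500 ± 0.040252 = (0.562248, 0.642752)

Rounded to 4 decimal places:

(0.5622, 0.6428)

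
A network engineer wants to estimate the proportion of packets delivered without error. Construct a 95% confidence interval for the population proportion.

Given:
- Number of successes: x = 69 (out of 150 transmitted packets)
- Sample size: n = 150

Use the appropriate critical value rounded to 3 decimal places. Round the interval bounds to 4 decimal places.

Sample proportion: p̂ = 69/150 = 0.460000

Check conditions for normal approximation:
  np̂ = 69 ≥ 10 ✓
  n(1-p̂) = 81 ≥ 10 ✓

The sample is large enough, so use a z-interval (normal approximation) for the proportion.

For 95% confidence, z* = 1.96 (from standard normal table)

Standard error: SE = √(p̂(1-p̂)/n) = √(0.460000×0.540000/150) = 0.04069398

Margin of error: E = z* × SE = 1.96 × 0.04069398 = 0.079760

Z-interval: p̂ ± E = 0.460000 ± 0.079760 = (0.380240, 0.539760)

Rounded to 4 decimal places:

(0.3802, 0.5398)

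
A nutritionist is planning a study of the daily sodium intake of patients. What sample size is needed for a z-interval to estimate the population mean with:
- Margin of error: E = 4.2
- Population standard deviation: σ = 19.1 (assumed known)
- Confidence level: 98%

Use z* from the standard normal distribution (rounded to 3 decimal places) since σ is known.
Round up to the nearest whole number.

Using z* since population σ is known (z-interval formula).

For 98% confidence, z* = 2.326 (from standard normal table)

Sample size formula for z-interval: n = (z*σ/E)²

n = (2.326 × 19.1 / 4.2)²
  = (10.577762)²
  = 111.8890

Round up to the nearest whole number: n = 112

112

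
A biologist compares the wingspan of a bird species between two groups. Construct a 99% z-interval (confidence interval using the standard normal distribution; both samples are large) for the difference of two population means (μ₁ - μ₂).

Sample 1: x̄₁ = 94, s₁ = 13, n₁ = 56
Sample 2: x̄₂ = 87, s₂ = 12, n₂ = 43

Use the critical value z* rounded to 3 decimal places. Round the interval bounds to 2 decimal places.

Both samples are large (n₁ = 56 ≥ 30, n₂ = 43 ≥ 30), so a z-interval for the difference of means applies.

Point estimate: x̄₁ - x̄₂ = 94 - 87 = 7

Standard error: SE = √(s₁²/n₁ + s₂²/n₂)
= √(13²/56 + 12²/43)
= √(3.017857 + 3.348837)
= 2.523231

For 99% confidence, z* = 2.576 (from standard normal table)
Margin of error: E = z* × SE = 2.576 × 2.523231 = 6.4998

Z-interval: (x̄₁ - x̄₂) ± E = 7 ± 6.4998 = (0.5002, 13.4998)

Rounded to 2 decimal places:

(0.50, 13.50)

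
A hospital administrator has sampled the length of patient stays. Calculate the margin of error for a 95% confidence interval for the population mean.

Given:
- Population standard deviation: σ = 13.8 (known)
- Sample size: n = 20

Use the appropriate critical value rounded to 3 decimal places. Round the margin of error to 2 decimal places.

The population standard deviation σ is known, so use the z-interval margin of error formula.

For 95% confidence, z* = 1.96 (from standard normal table)

Margin of error formula for z-interval: E = z* × σ/√n

E = 1.96 × 13.8/√20
  = 1.96 × 3.085774
  = 6.0481

Rounded to 2 decimal places:

6.05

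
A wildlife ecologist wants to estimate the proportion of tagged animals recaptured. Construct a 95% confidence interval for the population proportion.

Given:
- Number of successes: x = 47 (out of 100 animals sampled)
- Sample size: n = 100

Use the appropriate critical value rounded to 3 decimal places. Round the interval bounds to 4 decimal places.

Sample proportion: p̂ = 47/100 = 0.470000

Check conditions for normal approximation:
  np̂ = 47 ≥ 10 ✓
  n(1-p̂) = 53 ≥ 10 ✓

The sample is large enough, so use a z-interval (normal approximation) for the proportion.

For 95% confidence, z* = 1.96 (from standard normal table)

Standard error: SE = √(p̂(1-p̂)/n) = √(0.470000×0.530000/100) = 0.04990992

Margin of error: E = z* × SE = 1.96 × 0.04990992 = 0.097823

Z-interval: p̂ ± E = 0.470000 ± 0.097823 = (0.372177, 0.567823)

Rounded to 4 decimal places:

(0.3722, 0.5678)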